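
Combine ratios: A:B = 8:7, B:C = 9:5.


Match B: multiply A:B by 9 → 72:63
Multiply B:C by 7 → 63:35
Combined: 72:63:35
GCD = 1
= 72:63:35

72:63:35


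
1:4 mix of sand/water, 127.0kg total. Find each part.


Total parts = 1 + 4 = 5
sand: 127.0 × 1/5 = 25.4kg
water: 127.0 × 4/5 = 101.6kg
= 25.4kg and 101.6kg

25.4kg and 101.6kg


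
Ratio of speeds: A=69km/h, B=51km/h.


Ratio = 69:51
GCD = 3
Simplified = 23:17
Time ratio (same distance) = 17:23
Speed ratio = 23:17

23:17


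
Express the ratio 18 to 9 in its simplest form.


GCD(18, 9) = 9
18/9 : 9/9
= 2:1

2:1


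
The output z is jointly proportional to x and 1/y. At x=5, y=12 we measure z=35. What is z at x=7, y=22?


z = k·x/y
Solve for k using the known point: k = z·y/x = 35×12/5 = 420/5 = 84.0000
Now evaluate at x=7, y=22:
z = k × 7 / 22 = (420 × 7) / (5 × 22) = 2940/110
≈ 26.7273

26.7273


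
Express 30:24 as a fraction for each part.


Total parts = 30 + 24 = 54
First part: 30/54 = 5/9
Second part: 24/54 = 4/9
= 5/9 and 4/9

5/9 and 4/9


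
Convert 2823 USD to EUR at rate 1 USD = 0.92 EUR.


Amount × rate = 2823 × 0.92
= 2597.16 EUR

2597.16 EUR


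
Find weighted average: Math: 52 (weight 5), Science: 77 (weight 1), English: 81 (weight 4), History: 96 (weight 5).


Numerator = 52×5 + 77×1 + 81×4 + 96×5
= 260 + 77 + 324 + 480
= 1141
Total weight = 15
Weighted avg = 1141/15
= 76.07

76.07


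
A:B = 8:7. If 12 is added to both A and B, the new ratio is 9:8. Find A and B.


Let A = 8k, B = 7k.
(8k + 12) / (7k + 12) = 9/8
Cross-multiply: 8(8k + 12) = 9(7k + 12)
64k + 96 = 63k + 108
64k - 63k = 108 - 96
1k = 12
k = 12/1 = 12
A = 8×12 = 96, B = 7×12 = 84
= A = 96, B = 84

A = 96, B = 84


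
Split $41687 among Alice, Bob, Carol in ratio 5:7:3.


Total parts = 5 + 7 + 3 = 15
Alice: 41687 × 5/15 = 13895.67
Bob: 41687 × 7/15 = 19453.93
Carol: 41687 × 3/15 = 8337.40
= Alice: $13895.67, Bob: $19453.93, Carol: $8337.40

Alice: $13895.67, Bob: $19453.93, Carol: $8337.40


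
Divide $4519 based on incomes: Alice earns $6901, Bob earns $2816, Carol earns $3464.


Total income = 6901 + 2816 + 3464 = $13181
Alice: $4519 × 6901/13181 = $2365.95
Bob: $4519 × 2816/13181 = $965.44
Carol: $4519 × 3464/13181 = $1187.60
= Alice: $2365.95, Bob: $965.44, Carol: $1187.60

Alice: $2365.95, Bob: $965.44, Carol: $1187.60


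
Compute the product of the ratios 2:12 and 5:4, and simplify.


Compound ratio = (2×5) : (12×4)
= 10:48
GCD = 2
= 5:24

5:24


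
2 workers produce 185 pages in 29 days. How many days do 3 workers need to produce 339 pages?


Days ∝ work / workers, so d₂ = d₁ × (m₁/m₂) × (w₂/w₁)
Workers factor (inverse): 2/3 ≈ 0.6667
Work factor (direct): 339/185 ≈ 1.8324
d₂ = 29 × 2/3 × 339/185 = (29 × 2 × 339) / (3 × 185) = 19662/555
≈ 35.43 days

35.43 days


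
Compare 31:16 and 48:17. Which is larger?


31/16 = 1.9375
48/17 = 2.8235
1.9375 < 2.8235, so 31:16 is less
= 48:17

48:17


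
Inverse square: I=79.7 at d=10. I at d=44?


I₁d₁² = I₂d₂²
I₂ = I₁ × (d₁/d₂)²
= 79.7 × (10/44)²
= 79.7 × 100/1936
= 7970/1936
≈ 4.1167

4.1167


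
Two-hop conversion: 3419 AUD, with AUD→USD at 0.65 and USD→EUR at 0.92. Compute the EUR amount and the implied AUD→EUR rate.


Step 1: 3419 AUD × 0.65 = 2222.35 USD
Step 2: 2222.35 USD × 0.92 = 2044.56 EUR
Implied rate AUD→EUR = 0.65 × 0.92 = 0.5980
= 2044.56 EUR; implied rate 0.5980 EUR/AUD

2044.56 EUR; implied rate 0.5980 EUR/AUD


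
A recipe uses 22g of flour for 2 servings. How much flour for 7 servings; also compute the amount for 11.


Direct proportion: y/x = constant
k = 22/2 = 11.0000
y at x=7: k × 7 = 22 × 7 / 2 = 154/2 = 77.00
y at x=11: k × 11 = 22 × 11 / 2 = 242/2 = 121.00
= 77.00 and 121.00

77.00 and 121.00


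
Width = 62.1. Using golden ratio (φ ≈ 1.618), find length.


φ = (1 + √5) / 2 ≈ 1.618
Length = width × φ = 62.1 × 1.618 = 100.4778
≈ 100.48

100.48


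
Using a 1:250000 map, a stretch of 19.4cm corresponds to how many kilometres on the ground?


Real distance = map distance × scale
= 19.4cm × 250000
= 4850000 cm = 48500.0 m
= 48.500 km

48.500 km


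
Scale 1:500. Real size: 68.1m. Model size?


Model size = real / scale
= 68.1 / 500
= 0.1362 m

0.1362 m


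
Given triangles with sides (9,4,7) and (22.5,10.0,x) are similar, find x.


Scale factor = 22.5/9 = 2.5
Missing side = 7 × 2.5
= 17.5

17.5


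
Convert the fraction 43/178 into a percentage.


Percentage = (part / whole) × 100
= (43 / 178) × 100
≈ 24.16%

24.16%


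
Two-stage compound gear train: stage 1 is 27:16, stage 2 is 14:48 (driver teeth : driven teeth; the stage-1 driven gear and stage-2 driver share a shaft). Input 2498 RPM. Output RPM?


Stage 1: RPM_B = RPM_A × t_A/t_B = 2498 × 27/16 = 67446/16 ≈ 4215.38
B and C share a shaft → RPM_C = RPM_B
Stage 2: RPM_D = RPM_C × t_C/t_D = RPM_A × (t_A×t_C)/(t_B×t_D)
Overall ratio = (27×14)/(16×48) = 378/768
RPM_D = 2498 × 378/768 = 944244/768
≈ 1229.48 RPM

1229.48 RPM


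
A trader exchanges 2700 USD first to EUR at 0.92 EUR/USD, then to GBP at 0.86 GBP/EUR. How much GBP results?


Step 1: 2700 USD × 0.92 = 2484.00 EUR
Step 2: 2484.00 EUR × 0.86 = 2136.24 GBP
Implied rate USD→GBP = 0.92 × 0.86 = 0.7912
= 2136.24 GBP

2136.24 GBP


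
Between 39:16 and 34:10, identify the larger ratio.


39/16 = 2.4375
34/10 = 3.4000
2.4375 < 3.4000, so 39:16 is less
= 34:10

34:10


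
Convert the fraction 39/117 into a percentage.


Percentage = (part / whole) × 100
= (39 / 117) × 100
≈ 33.33%

33.33%


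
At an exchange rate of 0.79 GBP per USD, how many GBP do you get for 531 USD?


Amount × rate = 531 × 0.79
= 419.49 GBP

419.49 GBP


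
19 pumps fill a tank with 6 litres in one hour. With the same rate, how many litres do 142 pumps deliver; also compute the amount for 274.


Direct proportion: y/x = constant
k = 6/19 ≈ 0.3158
y at x=142: k × 142 = 6 × 142 / 19 = 852/19 ≈ 44.84
y at x=274: k × 274 = 6 × 274 / 19 = 1644/19 ≈ 86.53
= 44.84 and 86.53

44.84 and 86.53


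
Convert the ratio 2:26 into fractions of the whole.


Total parts = 2 + 26 = 28
First part: 2/28 = 1/14
Second part: 26/28 = 13/14
= 1/14 and 13/14

1/14 and 13/14


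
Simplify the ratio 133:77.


GCD(133, 77) = 7
133/7 : 77/7
= 19:11

19:11


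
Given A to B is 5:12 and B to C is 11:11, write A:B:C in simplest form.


Match B: multiply A:B by 11 → 55:132
Multiply B:C by 12 → 132:132
Combined: 55:132:132
GCD = 11
= 5:12:12

5:12:12


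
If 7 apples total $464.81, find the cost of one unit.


Unit rate = total / quantity
= 464.81 / 7
= $66.40 per unit

$66.40 per unit


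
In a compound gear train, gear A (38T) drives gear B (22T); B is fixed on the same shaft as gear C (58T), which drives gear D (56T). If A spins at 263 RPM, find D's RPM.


Stage 1: RPM_B = RPM_A × t_A/t_B = 263 × 38/22 = 9994/22 ≈ 454.27
B and C share a shaft → RPM_C = RPM_B
Stage 2: RPM_D = RPM_C × t_C/t_D = RPM_A × (t_A×t_C)/(t_B×t_D)
Overall ratio = (38×58)/(22×56) = 2204/1232
RPM_D = 263 × 2204/1232 = 579652/1232
≈ 470.50 RPM

470.50 RPM


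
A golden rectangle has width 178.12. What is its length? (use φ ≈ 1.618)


φ = (1 + √5) / 2 ≈ 1.618
Length = width × φ = 178.12 × 1.618 = 288.19816
≈ 288.20

288.20


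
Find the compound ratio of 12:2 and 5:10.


Compound ratio = (12×5) : (2×10)
= 60:20
GCD = 20
= 3:1

3:1


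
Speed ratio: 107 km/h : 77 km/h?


Ratio = 107:77
GCD = 1
Simplified = 107:77
Time ratio (same distance) = 77:107
Speed ratio = 107:77

107:77


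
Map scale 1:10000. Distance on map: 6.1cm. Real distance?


Real distance = map distance × scale
= 6.1cm × 10000
= 61000 cm = 610.0 m
= 0.610 km

0.610 km


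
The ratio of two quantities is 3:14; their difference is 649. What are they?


Let A = 3k, B = 14k.
14k - 3k = 649
11k = 649 → k = 649/11 = 59
A = 3×59 = 177, B = 14×59 = 826
= A = 177, B = 826

A = 177, B = 826


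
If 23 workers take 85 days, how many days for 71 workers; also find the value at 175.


Inverse proportion: x × y = constant
k = 23 × 85 = 1955
At x=71: k/71 = 27.54
At x=175: k/175 = 11.17
= 27.54 and 11.17

27.54 and 11.17


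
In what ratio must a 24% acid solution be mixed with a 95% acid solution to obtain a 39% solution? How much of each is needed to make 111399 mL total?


Let x parts of 24% mix with y parts of 95%.
24x + 95y = 39(x + y)
24x + 95y = 39x + 39y
x(24 - 39) = y(39 - 95)
x/y = (95 - 39)/(39 - 24) = 56/15
Simplify: 56:15
Total parts = 71; one part = 111399/71 = 1569.00 mL
24% solution: 56×1569.00 = 87864.00 mL
95% solution: 15×1569.00 = 23535.00 mL
= ratio 56:15; 87864.00 mL and 23535.00 mL

ratio 56:15; 87864.00 mL and 23535.00 mL


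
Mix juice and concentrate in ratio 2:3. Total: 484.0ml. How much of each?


Total parts = 2 + 3 = 5
juice: 484.0 × 2/5 = 193.6ml
concentrate: 484.0 × 3/5 = 290.4ml
= 193.6ml and 290.4ml

193.6ml and 290.4ml


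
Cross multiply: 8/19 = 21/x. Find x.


Cross multiply: 8 × x = 19 × 21
8x = 399
x = 399 / 8
= 49.88

49.88


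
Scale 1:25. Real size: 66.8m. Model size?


Model size = real / scale
= 66.8 / 25
= 2.6720 m

2.6720 m


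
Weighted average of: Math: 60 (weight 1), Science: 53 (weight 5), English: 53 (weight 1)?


Numerator = 60×1 + 53×5 + 53×1
= 60 + 265 + 53
= 378
Total weight = 7
Weighted avg = 378/7
= 54.00

54.00


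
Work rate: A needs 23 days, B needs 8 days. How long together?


Rate of A = 1/23 per day
Rate of B = 1/8 per day
Combined rate = 1/23 + 1/8 = 31/184 ≈ 0.1685 per day
Days = 1 / combined rate = 184/31
≈ 5.94 days

5.94 days


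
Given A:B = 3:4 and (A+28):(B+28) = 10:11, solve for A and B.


Let A = 3k, B = 4k.
(3k + 28) / (4k + 28) = 10/11
Cross-multiply: 11(3k + 28) = 10(4k + 28)
33k + 308 = 40k + 280
33k - 40k = 280 - 308
-7k = -28
k = -28/-7 = 4
A = 3×4 = 12, B = 4×4 = 16
= A = 12, B = 16

A = 12, B = 16


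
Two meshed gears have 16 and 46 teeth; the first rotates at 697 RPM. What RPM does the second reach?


Gear ratio = 16:46 = 8:23
RPM_B = RPM_A × (teeth_A / teeth_B)
= 697 × (16/46)
= 242.4 RPM

242.4 RPM


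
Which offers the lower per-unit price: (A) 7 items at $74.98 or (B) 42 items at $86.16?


Deal A: $74.98/7 = $10.7114/unit
Deal B: $86.16/42 = $2.0514/unit
B is cheaper per unit
= Deal B

Deal B


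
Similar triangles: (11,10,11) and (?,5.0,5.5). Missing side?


Scale factor = 5.0/10 = 0.5
Missing side = 11 × 0.5
= 5.5

5.5


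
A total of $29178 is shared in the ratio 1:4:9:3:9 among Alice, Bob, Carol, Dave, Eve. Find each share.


Total parts = 1 + 4 + 9 + 3 + 9 = 26
Alice: 29178 × 1/26 = 1122.23
Bob: 29178 × 4/26 = 4488.92
Carol: 29178 × 9/26 = 10100.08
Dave: 29178 × 3/26 = 3366.69
Eve: 29178 × 9/26 = 10100.08
= Alice: $1122.23, Bob: $4488.92, Carol: $10100.08, Dave: $3366.69, Eve: $10100.08

Alice: $1122.23, Bob: $4488.92, Carol: $10100.08, Dave: $3366.69, Eve: $10100.08


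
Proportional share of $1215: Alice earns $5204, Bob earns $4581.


Total income = 5204 + 4581 = $9785
Alice: $1215 × 5204/9785 = $646.18
Bob: $1215 × 4581/9785 = $568.82
= Alice: $646.18, Bob: $568.82

Alice: $646.18, Bob: $568.82


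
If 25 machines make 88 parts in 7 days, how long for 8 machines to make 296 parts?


Days ∝ work / workers, so d₂ = d₁ × (m₁/m₂) × (w₂/w₁)
Workers factor (inverse): 25/8 = 3.1250
Work factor (direct): 296/88 ≈ 3.3636
d₂ = 7 × 25/8 × 296/88 = (7 × 25 × 296) / (8 × 88) = 51800/704
≈ 73.58 days

73.58 days


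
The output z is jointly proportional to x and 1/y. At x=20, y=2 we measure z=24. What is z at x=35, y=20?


z = k·x/y
Solve for k using the known point: k = z·y/x = 24×2/20 = 48/20 = 2.4000
Now evaluate at x=35, y=20:
z = k × 35 / 20 = (48 × 35) / (20 × 20) = 1680/400
= 4.2000

4.2000


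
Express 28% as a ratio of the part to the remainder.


28% means 28 parts out of 100; remainder = 72
Part : remainder = 28:72
GCD = 4
= 7:18

7:18


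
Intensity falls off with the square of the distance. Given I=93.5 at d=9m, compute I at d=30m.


I₁d₁² = I₂d₂²
I₂ = I₁ × (d₁/d₂)²
= 93.5 × (9/30)²
= 93.5 × 81/900
= 7573.5/900
= 8.4150

8.4150


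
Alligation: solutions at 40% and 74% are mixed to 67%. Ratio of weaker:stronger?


Let x parts of 40% mix with y parts of 74%.
40x + 74y = 67(x + y)
40x + 74y = 67x + 67y
x(40 - 67) = y(67 - 74)
x/y = (74 - 67)/(67 - 40) = 7/27
Simplify: 7:27
= 7:27

7:27


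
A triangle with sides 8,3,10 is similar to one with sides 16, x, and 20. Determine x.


Scale factor = 16/8 = 2
Missing side = 3 × 2
= 6.0

6.0


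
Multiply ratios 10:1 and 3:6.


Compound ratio = (10×3) : (1×6)
= 30:6
GCD = 6
= 5:1

5:1


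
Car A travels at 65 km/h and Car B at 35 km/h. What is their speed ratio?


Ratio = 65:35
GCD = 5
Simplified = 13:7
Time ratio (same distance) = 7:13
Speed ratio = 13:7

13:7


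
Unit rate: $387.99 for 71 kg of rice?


Unit rate = total / quantity
= 387.99 / 71
= $5.46 per unit

$5.46 per unit


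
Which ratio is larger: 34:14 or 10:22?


34/14 = 2.4286
10/22 = 0.4545
2.4286 > 0.4545, so 34:14 is greater
= 34:14

34:14


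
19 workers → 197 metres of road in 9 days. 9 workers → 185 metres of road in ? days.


Days ∝ work / workers, so d₂ = d₁ × (m₁/m₂) × (w₂/w₁)
Workers factor (inverse): 19/9 ≈ 2.1111
Work factor (direct): 185/197 ≈ 0.9391
d₂ = 9 × 19/9 × 185/197 = (9 × 19 × 185) / (9 × 197) = 31635/1773
≈ 17.84 days

17.84 days


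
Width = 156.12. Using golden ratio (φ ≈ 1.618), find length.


φ = (1 + √5) / 2 ≈ 1.618
Length = width × φ = 156.12 × 1.618 = 252.60216
≈ 252.60

252.60


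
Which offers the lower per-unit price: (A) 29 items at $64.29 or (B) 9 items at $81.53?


Deal A: $64.29/29 = $2.2169/unit
Deal B: $81.53/9 = $9.0589/unit
A is cheaper per unit
= Deal A

Deal A


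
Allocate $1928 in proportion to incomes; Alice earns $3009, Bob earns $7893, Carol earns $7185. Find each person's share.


Total income = 3009 + 7893 + 7185 = $18087
Alice: $1928 × 3009/18087 = $320.75
Bob: $1928 × 7893/18087 = $841.36
Carol: $1928 × 7185/18087 = $765.89
= Alice: $320.75, Bob: $841.36, Carol: $765.89

Alice: $320.75, Bob: $841.36, Carol: $765.89


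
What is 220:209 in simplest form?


GCD(220, 209) = 11
220/11 : 209/11
= 20:19

20:19


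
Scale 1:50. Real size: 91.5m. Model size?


Model size = real / scale
= 91.5 / 50
= 1.8300 m

1.8300 m


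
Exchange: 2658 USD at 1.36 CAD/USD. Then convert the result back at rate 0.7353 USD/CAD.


Amount × rate = 2658 × 1.36 = 3614.88 CAD
Round-trip: 3614.88 × 0.7353 = 2658.02 USD
= 3614.88 CAD, then 2658.02 USD

3614.88 CAD, then 2658.02 USD


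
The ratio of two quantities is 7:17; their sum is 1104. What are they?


Let A = 7k, B = 17k.
7k + 17k = 1104
24k = 1104 → k = 1104/24 = 46
A = 7×46 = 322, B = 17×46 = 782
= A = 322, B = 782

A = 322, B = 782


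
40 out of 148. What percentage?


Percentage = (part / whole) × 100
= (40 / 148) × 100
≈ 27.03%

27.03%


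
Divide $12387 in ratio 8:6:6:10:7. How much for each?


Total parts = 8 + 6 + 6 + 10 + 7 = 37
Part 1: 12387 × 8/37 = 2678.27
Part 2: 12387 × 6/37 = 2008.70
Part 3: 12387 × 6/37 = 2008.70
Part 4: 12387 × 10/37 = 3347.84
Part 5: 12387 × 7/37 = 2343.49
= Part 1: $2678.27, Part 2: $2008.70, Part 3: $2008.70, Part 4: $3347.84, Part 5: $2343.49

Part 1: $2678.27, Part 2: $2008.70, Part 3: $2008.70, Part 4: $3347.84, Part 5: $2343.49


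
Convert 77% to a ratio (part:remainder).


77% means 77 parts out of 100; remainder = 23
Part : remainder = 77:23
GCD = 1
= 77:23

77:23


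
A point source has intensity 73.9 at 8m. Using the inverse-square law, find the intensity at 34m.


I₁d₁² = I₂d₂²
I₂ = I₁ × (d₁/d₂)²
= 73.9 × (8/34)²
= 73.9 × 64/1156
= 4729.6/1156
≈ 4.0913

4.0913


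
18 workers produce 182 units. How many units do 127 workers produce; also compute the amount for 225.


Direct proportion: y/x = constant
k = 182/18 ≈ 10.1111
y at x=127: k × 127 = 182 × 127 / 18 = 23114/18 ≈ 1284.11
y at x=225: k × 225 = 182 × 225 / 18 = 40950/18 = 2275.00
= 1284.11 and 2275.00

1284.11 and 2275.00


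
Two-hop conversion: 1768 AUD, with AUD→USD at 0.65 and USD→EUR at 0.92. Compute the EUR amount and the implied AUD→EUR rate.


Step 1: 1768 AUD × 0.65 = 1149.20 USD
Step 2: 1149.20 USD × 0.92 = 1057.26 EUR
Implied rate AUD→EUR = 0.65 × 0.92 = 0.5980
= 1057.26 EUR; implied rate 0.5980 EUR/AUD

1057.26 EUR; implied rate 0.5980 EUR/AUD


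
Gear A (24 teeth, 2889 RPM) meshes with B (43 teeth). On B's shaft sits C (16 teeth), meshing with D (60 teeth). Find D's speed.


Stage 1: RPM_B = RPM_A × t_A/t_B = 2889 × 24/43 = 69336/43 ≈ 1612.47
B and C share a shaft → RPM_C = RPM_B
Stage 2: RPM_D = RPM_C × t_C/t_D = RPM_A × (t_A×t_C)/(t_B×t_D)
Overall ratio = (24×16)/(43×60) = 384/2580
RPM_D = 2889 × 384/2580 = 1109376/2580
≈ 429.99 RPM

429.99 RPM


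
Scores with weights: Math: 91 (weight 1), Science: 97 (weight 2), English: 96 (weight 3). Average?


Numerator = 91×1 + 97×2 + 96×3
= 91 + 194 + 288
= 573
Total weight = 6
Weighted avg = 573/6
= 95.50

95.50


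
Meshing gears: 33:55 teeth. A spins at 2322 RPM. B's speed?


Gear ratio = 33:55 = 3:5
RPM_B = RPM_A × (teeth_A / teeth_B)
= 2322 × (33/55)
= 1393.2 RPM

1393.2 RPM


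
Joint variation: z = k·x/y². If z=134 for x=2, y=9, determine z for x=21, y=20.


z = k·x/y²
Solve for k using the known point: k = z·y²/x = 134×81/2 = 10854/2 = 5427.0000
Now evaluate at x=21, y=20:
z = k × 21 / 400 = (10854 × 21) / (2 × 400) = 227934/800
= 284.9175

284.9175


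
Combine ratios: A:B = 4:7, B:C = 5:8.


Match B: multiply A:B by 5 → 20:35
Multiply B:C by 7 → 35:56
Combined: 20:35:56
GCD = 1
= 20:35:56

20:35:56


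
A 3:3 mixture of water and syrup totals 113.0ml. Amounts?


Total parts = 3 + 3 = 6
water: 113.0 × 3/6 = 56.5ml
syrup: 113.0 × 3/6 = 56.5ml
= 56.5ml and 56.5ml

56.5ml and 56.5ml


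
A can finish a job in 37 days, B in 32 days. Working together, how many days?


Rate of A = 1/37 per day
Rate of B = 1/32 per day
Combined rate = 1/37 + 1/32 = 69/1184 ≈ 0.0583 per day
Days = 1 / combined rate = 1184/69
≈ 17.16 days

17.16 days


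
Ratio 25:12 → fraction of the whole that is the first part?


Total parts = 25 + 12 = 37
First part: 25/37 = 25/37
= 25/37

25/37


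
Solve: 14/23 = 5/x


Cross multiply: 14 × x = 23 × 5
14x = 115
x = 115 / 14
= 8.21

8.21


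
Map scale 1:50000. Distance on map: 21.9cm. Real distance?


Real distance = map distance × scale
= 21.9cm × 50000
= 1095000 cm = 10950.0 m
= 10.950 km

10.950 km


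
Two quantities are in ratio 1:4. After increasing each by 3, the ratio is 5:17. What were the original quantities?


Let A = 1k, B = 4k.
(1k + 3) / (4k + 3) = 5/17
Cross-multiply: 17(1k + 3) = 5(4k + 3)
17k + 51 = 20k + 15
17k - 20k = 15 - 51
-3k = -36
k = -36/-3 = 12
A = 1×12 = 12, B = 4×12 = 48
= A = 12, B = 48

A = 12, B = 48


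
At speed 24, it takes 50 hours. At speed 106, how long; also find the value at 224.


Inverse proportion: x × y = constant
k = 24 × 50 = 1200
At x=106: k/106 = 11.32
At x=224: k/224 = 5.36
= 11.32 and 5.36

11.32 and 5.36


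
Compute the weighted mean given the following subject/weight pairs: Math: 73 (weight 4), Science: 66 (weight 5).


Numerator = 73×4 + 66×5
= 292 + 330
= 622
Total weight = 9
Weighted avg = 622/9
= 69.11

69.11


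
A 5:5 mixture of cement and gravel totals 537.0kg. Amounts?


Total parts = 5 + 5 = 10
cement: 537.0 × 5/10 = 268.5kg
gravel: 537.0 × 5/10 = 268.5kg
= 268.5kg and 268.5kg

268.5kg and 268.5kg


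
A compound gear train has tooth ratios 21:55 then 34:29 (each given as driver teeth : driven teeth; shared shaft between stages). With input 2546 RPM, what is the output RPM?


Stage 1: RPM_B = RPM_A × t_A/t_B = 2546 × 21/55 = 53466/55 ≈ 972.11
B and C share a shaft → RPM_C = RPM_B
Stage 2: RPM_D = RPM_C × t_C/t_D = RPM_A × (t_A×t_C)/(t_B×t_D)
Overall ratio = (21×34)/(55×29) = 714/1595
RPM_D = 2546 × 714/1595 = 1817844/1595
≈ 1139.71 RPM

1139.71 RPM


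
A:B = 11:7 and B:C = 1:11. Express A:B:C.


Match B: multiply A:B by 1 → 11:7
Multiply B:C by 7 → 7:77
Combined: 11:7:77
GCD = 1
= 11:7:77

11:7:77


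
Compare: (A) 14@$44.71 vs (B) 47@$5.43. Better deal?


Deal A: $44.71/14 = $3.1936/unit
Deal B: $5.43/47 = $0.1155/unit
B is cheaper per unit
= Deal B

Deal B


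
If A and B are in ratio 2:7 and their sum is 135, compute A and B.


Let A = 2k, B = 7k.
2k + 7k = 135
9k = 135 → k = 135/9 = 15
A = 2×15 = 30, B = 7×15 = 105
= A = 30, B = 105

A = 30, B = 105


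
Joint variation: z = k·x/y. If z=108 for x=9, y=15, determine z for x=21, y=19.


z = k·x/y
Solve for k using the known point: k = z·y/x = 108×15/9 = 1620/9 = 180.0000
Now evaluate at x=21, y=19:
z = k × 21 / 19 = (1620 × 21) / (9 × 19) = 34020/171
≈ 198.9474

198.9474


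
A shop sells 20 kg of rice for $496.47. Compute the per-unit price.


Unit rate = total / quantity
= 496.47 / 20
= $24.82 per unit

$24.82 per unit


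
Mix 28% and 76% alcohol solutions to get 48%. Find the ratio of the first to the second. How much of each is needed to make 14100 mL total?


Let x parts of 28% mix with y parts of 76%.
28x + 76y = 48(x + y)
28x + 76y = 48x + 48y
x(28 - 48) = y(48 - 76)
x/y = (76 - 48)/(48 - 28) = 28/20
Simplify: 7:5
Total parts = 12; one part = 14100/12 = 1175.00 mL
28% solution: 7×1175.00 = 8225.00 mL
76% solution: 5×1175.00 = 5875.00 mL
= ratio 7:5; 8225.00 mL and 5875.00 mL

ratio 7:5; 8225.00 mL and 5875.00 mL


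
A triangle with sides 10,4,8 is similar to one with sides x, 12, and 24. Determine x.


Scale factor = 12/4 = 3
Missing side = 10 × 3
= 30.0

30.0


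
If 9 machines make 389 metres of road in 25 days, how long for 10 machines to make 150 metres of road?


Days ∝ work / workers, so d₂ = d₁ × (m₁/m₂) × (w₂/w₁)
Workers factor (inverse): 9/10 = 0.9000
Work factor (direct): 150/389 ≈ 0.3856
d₂ = 25 × 9/10 × 150/389 = (25 × 9 × 150) / (10 × 389) = 33750/3890
≈ 8.68 days

8.68 days


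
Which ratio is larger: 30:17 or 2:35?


30/17 = 1.7647
2/35 = 0.0571
1.7647 > 0.0571, so 30:17 is greater
= 30:17

30:17


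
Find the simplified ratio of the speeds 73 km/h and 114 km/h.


Ratio = 73:114
GCD = 1
Simplified = 73:114
Time ratio (same distance) = 114:73
Speed ratio = 73:114

73:114


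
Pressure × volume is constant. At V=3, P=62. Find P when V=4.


Inverse proportion: x × y = constant
k = 3 × 62 = 186
y₂ = k / 4 = 186 / 4
= 46.50

46.50


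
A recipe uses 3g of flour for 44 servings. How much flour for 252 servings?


Direct proportion: y/x = constant
k = 3/44 ≈ 0.0682
y₂ = k × 252 = 3 × 252 / 44 = 756/44
≈ 17.18

17.18


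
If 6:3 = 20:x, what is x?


Cross multiply: 6 × x = 3 × 20
6x = 60
x = 60 / 6
= 10.00

10.00


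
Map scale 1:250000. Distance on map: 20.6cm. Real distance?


Real distance = map distance × scale
= 20.6cm × 250000
= 5150000 cm = 51500.0 m
= 51.500 km

51.500 km


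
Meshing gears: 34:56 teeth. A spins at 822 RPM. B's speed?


Gear ratio = 34:56 = 17:28
RPM_B = RPM_A × (teeth_A / teeth_B)
= 822 × (34/56)
= 499.1 RPM

499.1 RPM


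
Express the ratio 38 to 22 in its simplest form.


GCD(38, 22) = 2
38/2 : 22/2
= 19:11

19:11


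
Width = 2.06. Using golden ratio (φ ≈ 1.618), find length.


φ = (1 + √5) / 2 ≈ 1.618
Length = width × φ = 2.06 × 1.618 = 3.33308
≈ 3.33

3.33


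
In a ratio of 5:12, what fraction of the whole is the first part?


Total parts = 5 + 12 = 17
First part: 5/17 = 5/17
= 5/17

5/17


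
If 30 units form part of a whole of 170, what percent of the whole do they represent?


Percentage = (part / whole) × 100
= (30 / 170) × 100
≈ 17.65%

17.65%


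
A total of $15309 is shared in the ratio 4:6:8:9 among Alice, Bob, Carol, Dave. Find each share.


Total parts = 4 + 6 + 8 + 9 = 27
Alice: 15309 × 4/27 = 2268.00
Bob: 15309 × 6/27 = 3402.00
Carol: 15309 × 8/27 = 4536.00
Dave: 15309 × 9/27 = 5103.00
= Alice: $2268.00, Bob: $3402.00, Carol: $4536.00, Dave: $5103.00

Alice: $2268.00, Bob: $3402.00, Carol: $4536.00, Dave: $5103.00


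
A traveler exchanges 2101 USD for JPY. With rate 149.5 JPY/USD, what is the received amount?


Amount × rate = 2101 × 149.5
= 314099.50 JPY

314099.50 JPY


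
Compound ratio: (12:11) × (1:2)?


Compound ratio = (12×1) : (11×2)
= 12:22
GCD = 2
= 6:11

6:11


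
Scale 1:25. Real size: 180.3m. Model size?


Model size = real / scale
= 180.3 / 25
= 7.2120 m

7.2120 m


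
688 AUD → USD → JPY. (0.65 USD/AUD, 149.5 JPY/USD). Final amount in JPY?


Step 1: 688 AUD × 0.65 = 447.20 USD
Step 2: 447.20 USD × 149.5 = 66856.40 JPY
Implied rate AUD→JPY = 0.65 × 149.5 = 97.1750
= 66856.40 JPY

66856.40 JPY


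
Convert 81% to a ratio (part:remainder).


81% means 81 parts out of 100; remainder = 19
Part : remainder = 81:19
GCD = 1
= 81:19

81:19


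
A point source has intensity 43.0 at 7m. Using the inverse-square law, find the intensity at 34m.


I₁d₁² = I₂d₂²
I₂ = I₁ × (d₁/d₂)²
= 43.0 × (7/34)²
= 43.0 × 49/1156
= 2107/1156
≈ 1.8227

1.8227


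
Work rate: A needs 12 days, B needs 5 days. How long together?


Rate of A = 1/12 per day
Rate of B = 1/5 per day
Combined rate = 1/12 + 1/5 = 17/60 ≈ 0.2833 per day
Days = 1 / combined rate = 60/17
≈ 3.53 days

3.53 days


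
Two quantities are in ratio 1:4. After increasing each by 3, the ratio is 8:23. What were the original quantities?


Let A = 1k, B = 4k.
(1k + 3) / (4k + 3) = 8/23
Cross-multiply: 23(1k + 3) = 8(4k + 3)
23k + 69 = 32k + 24
23k - 32k = 24 - 69
-9k = -45
k = -45/-9 = 5
A = 1×5 = 5, B = 4×5 = 20
= A = 5, B = 20

A = 5, B = 20


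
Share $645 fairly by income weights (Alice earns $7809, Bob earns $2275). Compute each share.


Total income = 7809 + 2275 = $10084
Alice: $645 × 7809/10084 = $499.48
Bob: $645 × 2275/10084 = $145.52
= Alice: $499.48, Bob: $145.52

Alice: $499.48, Bob: $145.52


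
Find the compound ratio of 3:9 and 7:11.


Compound ratio = (3×7) : (9×11)
= 21:99
GCD = 3
= 7:33

7:33


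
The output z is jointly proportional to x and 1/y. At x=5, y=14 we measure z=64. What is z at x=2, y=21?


z = k·x/y
Solve for k using the known point: k = z·y/x = 64×14/5 = 896/5 = 179.2000
Now evaluate at x=2, y=21:
z = k × 2 / 21 = (896 × 2) / (5 × 21) = 1792/105
≈ 17.0667

17.0667


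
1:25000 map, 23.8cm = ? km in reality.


Real distance = map distance × scale
= 23.8cm × 25000
= 595000 cm = 5950.0 m
= 5.950 km

5.950 km


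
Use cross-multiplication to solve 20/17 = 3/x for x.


Cross multiply: 20 × x = 17 × 3
20x = 51
x = 51 / 20
= 2.55

2.55


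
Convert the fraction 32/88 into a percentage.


Percentage = (part / whole) × 100
= (32 / 88) × 100
≈ 36.36%

36.36%


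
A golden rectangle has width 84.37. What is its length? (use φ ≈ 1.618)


φ = (1 + √5) / 2 ≈ 1.618
Length = width × φ = 84.37 × 1.618 = 136.51066
≈ 136.51

136.51


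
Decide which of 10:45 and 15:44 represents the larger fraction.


10/45 = 0.2222
15/44 = 0.3409
0.2222 < 0.3409, so 10:45 is less
= 15:44

15:44


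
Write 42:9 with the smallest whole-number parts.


GCD(42, 9) = 3
42/3 : 9/3
= 14:3

14:3


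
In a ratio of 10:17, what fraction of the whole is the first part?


Total parts = 10 + 17 = 27
First part: 10/27 = 10/27
= 10/27

10/27


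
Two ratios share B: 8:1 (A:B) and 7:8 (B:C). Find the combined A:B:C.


Match B: multiply A:B by 7 → 56:7
Multiply B:C by 1 → 7:8
Combined: 56:7:8
GCD = 1
= 56:7:8

56:7:8


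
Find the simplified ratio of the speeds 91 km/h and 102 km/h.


Ratio = 91:102
GCD = 1
Simplified = 91:102
Time ratio (same distance) = 102:91
Speed ratio = 91:102

91:102


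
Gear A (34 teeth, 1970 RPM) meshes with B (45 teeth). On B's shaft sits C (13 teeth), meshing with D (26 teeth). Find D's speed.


Stage 1: RPM_B = RPM_A × t_A/t_B = 1970 × 34/45 = 66980/45 ≈ 1488.44
B and C share a shaft → RPM_C = RPM_B
Stage 2: RPM_D = RPM_C × t_C/t_D = RPM_A × (t_A×t_C)/(t_B×t_D)
Overall ratio = (34×13)/(45×26) = 442/1170
RPM_D = 1970 × 442/1170 = 870740/1170
≈ 744.22 RPM

744.22 RPM


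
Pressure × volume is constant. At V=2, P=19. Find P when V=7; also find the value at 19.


Inverse proportion: x × y = constant
k = 2 × 19 = 38
At x=7: k/7 = 5.43
At x=19: k/19 = 2.00
= 5.43 and 2.00

5.43 and 2.00


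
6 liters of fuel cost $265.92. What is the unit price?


Unit rate = total / quantity
= 265.92 / 6
= $44.32 per unit

$44.32 per unit


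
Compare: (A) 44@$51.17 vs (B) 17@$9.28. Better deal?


Deal A: $51.17/44 = $1.1630/unit
Deal B: $9.28/17 = $0.5459/unit
B is cheaper per unit
= Deal B

Deal B


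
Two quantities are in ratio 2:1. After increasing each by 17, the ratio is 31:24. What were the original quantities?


Let A = 2k, B = 1k.
(2k + 17) / (1k + 17) = 31/24
Cross-multiply: 24(2k + 17) = 31(1k + 17)
48k + 408 = 31k + 527
48k - 31k = 527 - 408
17k = 119
k = 119/17 = 7
A = 2×7 = 14, B = 1×7 = 7
= A = 14, B = 7

A = 14, B = 7


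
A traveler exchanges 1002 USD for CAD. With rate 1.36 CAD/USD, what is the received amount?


Amount × rate = 1002 × 1.36
= 1362.72 CAD

1362.72 CAD


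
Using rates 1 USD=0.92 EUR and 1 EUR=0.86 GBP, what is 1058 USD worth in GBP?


Step 1: 1058 USD × 0.92 = 973.36 EUR
Step 2: 973.36 EUR × 0.86 = 837.09 GBP
Implied rate USD→GBP = 0.92 × 0.86 = 0.7912
= 837.09 GBP

837.09 GBP


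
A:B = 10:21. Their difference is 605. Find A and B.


Let A = 10k, B = 21k.
21k - 10k = 605
11k = 605 → k = 605/11 = 55
A = 10×55 = 550, B = 21×55 = 1155
= A = 550, B = 1155

A = 550, B = 1155


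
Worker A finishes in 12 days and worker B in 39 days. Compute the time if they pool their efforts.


Rate of A = 1/12 per day
Rate of B = 1/39 per day
Combined rate = 1/12 + 1/39 = 51/468 ≈ 0.1090 per day
Days = 1 / combined rate = 468/51
≈ 9.18 days

9.18 days


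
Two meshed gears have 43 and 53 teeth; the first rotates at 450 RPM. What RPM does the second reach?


Gear ratio = 43:53 = 43:53
RPM_B = RPM_A × (teeth_A / teeth_B)
= 450 × (43/53)
= 365.1 RPM

365.1 RPM


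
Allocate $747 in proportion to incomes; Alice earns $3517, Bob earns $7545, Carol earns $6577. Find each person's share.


Total income = 3517 + 7545 + 6577 = $17639
Alice: $747 × 3517/17639 = $148.94
Bob: $747 × 7545/17639 = $319.53
Carol: $747 × 6577/17639 = $278.53
= Alice: $148.94, Bob: $319.53, Carol: $278.53

Alice: $148.94, Bob: $319.53, Carol: $278.53


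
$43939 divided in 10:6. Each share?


Total parts = 10 + 6 = 16
Part 1: 43939 × 10/16 = 27461.88
Part 2: 43939 × 6/16 = 16477.13
= Part 1: $27461.88, Part 2: $16477.13

Part 1: $27461.88, Part 2: $16477.13


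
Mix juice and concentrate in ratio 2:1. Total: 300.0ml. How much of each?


Total parts = 2 + 1 = 3
juice: 300.0 × 2/3 = 200.0ml
concentrate: 300.0 × 1/3 = 100.0ml
= 200.0ml and 100.0ml

200.0ml and 100.0ml


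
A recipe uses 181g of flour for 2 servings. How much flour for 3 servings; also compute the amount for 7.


Direct proportion: y/x = constant
k = 181/2 = 90.5000
y at x=3: k × 3 = 181 × 3 / 2 = 543/2 = 271.50
y at x=7: k × 7 = 181 × 7 / 2 = 1267/2 = 633.50
= 271.50 and 633.50

271.50 and 633.50


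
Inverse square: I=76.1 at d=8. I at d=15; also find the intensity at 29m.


I₁d₁² = I₂d₂²
I at 15m = 76.1 × (8/15)² = 76.1 × 64/225 = 4870.4/225 ≈ 21.6462
I at 29m = 76.1 × (8/29)² = 76.1 × 64/841 = 4870.4/841 ≈ 5.7912
= 21.6462 and 5.7912

21.6462 and 5.7912


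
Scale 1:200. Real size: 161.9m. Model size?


Model size = real / scale
= 161.9 / 200
= 0.8095 m

0.8095 m


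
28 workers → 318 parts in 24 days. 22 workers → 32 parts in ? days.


Days ∝ work / workers, so d₂ = d₁ × (m₁/m₂) × (w₂/w₁)
Workers factor (inverse): 28/22 ≈ 1.2727
Work factor (direct): 32/318 ≈ 0.1006
d₂ = 24 × 28/22 × 32/318 = (24 × 28 × 32) / (22 × 318) = 21504/6996
≈ 3.07 days

3.07 days


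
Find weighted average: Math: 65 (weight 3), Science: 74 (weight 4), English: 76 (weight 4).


Numerator = 65×3 + 74×4 + 76×4
= 195 + 296 + 304
= 795
Total weight = 11
Weighted avg = 795/11
= 72.27

72.27


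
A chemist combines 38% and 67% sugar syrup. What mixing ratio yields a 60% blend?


Let x parts of 38% mix with y parts of 67%.
38x + 67y = 60(x + y)
38x + 67y = 60x + 60y
x(38 - 60) = y(60 - 67)
x/y = (67 - 60)/(60 - 38) = 7/22
Simplify: 7:22
= 7:22

7:22


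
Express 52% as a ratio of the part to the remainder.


52% means 52 parts out of 100; remainder = 48
Part : remainder = 52:48
GCD = 4
= 13:12

13:12


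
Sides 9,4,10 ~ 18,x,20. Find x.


Scale factor = 18/9 = 2
Missing side = 4 × 2
= 8.0

8.0


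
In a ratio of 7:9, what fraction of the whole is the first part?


Total parts = 7 + 9 = 16
First part: 7/16 = 7/16
= 7/16

7/16


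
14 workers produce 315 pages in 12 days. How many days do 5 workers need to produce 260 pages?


Days ∝ work / workers, so d₂ = d₁ × (m₁/m₂) × (w₂/w₁)
Workers factor (inverse): 14/5 = 2.8000
Work factor (direct): 260/315 ≈ 0.8254
d₂ = 12 × 14/5 × 260/315 = (12 × 14 × 260) / (5 × 315) = 43680/1575
≈ 27.73 days

27.73 days


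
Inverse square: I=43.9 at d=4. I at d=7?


I₁d₁² = I₂d₂²
I₂ = I₁ × (d₁/d₂)²
= 43.9 × (4/7)²
= 43.9 × 16/49
= 702.4/49
≈ 14.3347

14.3347


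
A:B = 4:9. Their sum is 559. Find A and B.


Let A = 4k, B = 9k.
4k + 9k = 559
13k = 559 → k = 559/13 = 43
A = 4×43 = 172, B = 9×43 = 387
= A = 172, B = 387

A = 172, B = 387


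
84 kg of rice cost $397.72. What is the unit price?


Unit rate = total / quantity
= 397.72 / 84
= $4.73 per unit

$4.73 per unit


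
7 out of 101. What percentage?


Percentage = (part / whole) × 100
= (7 / 101) × 100
≈ 6.93%

6.93%


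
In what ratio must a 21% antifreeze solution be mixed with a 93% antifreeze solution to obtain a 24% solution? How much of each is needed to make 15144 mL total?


Let x parts of 21% mix with y parts of 93%.
21x + 93y = 24(x + y)
21x + 93y = 24x + 24y
x(21 - 24) = y(24 - 93)
x/y = (93 - 24)/(24 - 21) = 69/3
Simplify: 23:1
Total parts = 24; one part = 15144/24 = 631.00 mL
21% solution: 23×631.00 = 14513.00 mL
93% solution: 1×631.00 = 631.00 mL
= ratio 23:1; 14513.00 mL and 631.00 mL

ratio 23:1; 14513.00 mL and 631.00 mL


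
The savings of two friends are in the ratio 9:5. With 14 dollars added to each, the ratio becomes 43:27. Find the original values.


Let A = 9k, B = 5k.
(9k + 14) / (5k + 14) = 43/27
Cross-multiply: 27(9k + 14) = 43(5k + 14)
243k + 378 = 215k + 602
243k - 215k = 602 - 378
28k = 224
k = 224/28 = 8
A = 9×8 = 72, B = 5×8 = 40
= A = 72, B = 40

A = 72, B = 40


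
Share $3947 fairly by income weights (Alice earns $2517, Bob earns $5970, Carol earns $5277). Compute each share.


Total income = 2517 + 5970 + 5277 = $13764
Alice: $3947 × 2517/13764 = $721.78
Bob: $3947 × 5970/13764 = $1711.97
Carol: $3947 × 5277/13764 = $1513.25
= Alice: $721.78, Bob: $1711.97, Carol: $1513.25

Alice: $721.78, Bob: $1711.97, Carol: $1513.25


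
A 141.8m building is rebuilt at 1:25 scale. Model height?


Model size = real / scale
= 141.8 / 25
= 5.6720 m

5.6720 m


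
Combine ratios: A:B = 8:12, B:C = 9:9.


Match B: multiply A:B by 9 → 72:108
Multiply B:C by 12 → 108:108
Combined: 72:108:108
GCD = 36
= 2:3:3

2:3:3


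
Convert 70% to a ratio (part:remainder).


70% means 70 parts out of 100; remainder = 30
Part : remainder = 70:30
GCD = 10
= 7:3

7:3


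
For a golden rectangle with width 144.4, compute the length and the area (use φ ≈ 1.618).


φ = (1 + √5) / 2 ≈ 1.618
Length = width × φ = 144.4 × 1.618 = 233.6392
≈ 233.64
Area = width × length = 144.4 × 233.6392 = 33737.50048 ≈ 33737.50
= Length: 233.64, Area: 33737.50

Length: 233.64, Area: 33737.50


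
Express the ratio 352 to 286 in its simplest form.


GCD(352, 286) = 22
352/22 : 286/22
= 16:13

16:13


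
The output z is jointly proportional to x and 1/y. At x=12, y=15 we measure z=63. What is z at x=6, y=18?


z = k·x/y
Solve for k using the known point: k = z·y/x = 63×15/12 = 945/12 = 78.7500
Now evaluate at x=6, y=18:
z = k × 6 / 18 = (945 × 6) / (12 × 18) = 5670/216
= 26.2500

26.2500


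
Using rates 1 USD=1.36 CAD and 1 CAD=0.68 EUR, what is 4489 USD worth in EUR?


Step 1: 4489 USD × 1.36 = 6105.04 CAD
Step 2: 6105.04 CAD × 0.68 = 4151.43 EUR
Implied rate USD→EUR = 1.36 × 0.68 = 0.9248
= 4151.43 EUR

4151.43 EUR


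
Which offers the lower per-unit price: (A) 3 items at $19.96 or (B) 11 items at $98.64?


Deal A: $19.96/3 = $6.6533/unit
Deal B: $98.64/11 = $8.9673/unit
A is cheaper per unit
= Deal A

Deal A


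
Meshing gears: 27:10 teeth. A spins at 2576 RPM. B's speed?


Gear ratio = 27:10 = 27:10
RPM_B = RPM_A × (teeth_A / teeth_B)
= 2576 × (27/10)
= 6955.2 RPM

6955.2 RPM


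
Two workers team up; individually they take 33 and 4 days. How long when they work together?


Rate of A = 1/33 per day
Rate of B = 1/4 per day
Combined rate = 1/33 + 1/4 = 37/132 ≈ 0.2803 per day
Days = 1 / combined rate = 132/37
≈ 3.57 days

3.57 days


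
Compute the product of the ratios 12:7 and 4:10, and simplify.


Compound ratio = (12×4) : (7×10)
= 48:70
GCD = 2
= 24:35

24:35


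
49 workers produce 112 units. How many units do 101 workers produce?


Direct proportion: y/x = constant
k = 112/49 ≈ 2.2857
y₂ = k × 101 = 112 × 101 / 49 = 11312/49
≈ 230.86

230.86


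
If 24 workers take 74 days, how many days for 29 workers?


Inverse proportion: x × y = constant
k = 24 × 74 = 1776
y₂ = k / 29 = 1776 / 29
= 61.24

61.24


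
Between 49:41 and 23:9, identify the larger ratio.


49/41 = 1.1951
23/9 = 2.5556
1.1951 < 2.5556, so 49:41 is less
= 23:9

23:9


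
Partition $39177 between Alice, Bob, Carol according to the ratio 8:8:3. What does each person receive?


Total parts = 8 + 8 + 3 = 19
Alice: 39177 × 8/19 = 16495.58
Bob: 39177 × 8/19 = 16495.58
Carol: 39177 × 3/19 = 6185.84
= Alice: $16495.58, Bob: $16495.58, Carol: $6185.84

Alice: $16495.58, Bob: $16495.58, Carol: $6185.84


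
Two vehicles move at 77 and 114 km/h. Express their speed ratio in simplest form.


Ratio = 77:114
GCD = 1
Simplified = 77:114
Time ratio (same distance) = 114:77
Speed ratio = 77:114

77:114


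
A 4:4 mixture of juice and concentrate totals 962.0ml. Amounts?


Total parts = 4 + 4 = 8
juice: 962.0 × 4/8 = 481.0ml
concentrate: 962.0 × 4/8 = 481.0ml
= 481.0ml and 481.0ml

481.0ml and 481.0ml


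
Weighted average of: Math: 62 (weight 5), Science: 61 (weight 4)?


Numerator = 62×5 + 61×4
= 310 + 244
= 554
Total weight = 9
Weighted avg = 554/9
= 61.56

61.56


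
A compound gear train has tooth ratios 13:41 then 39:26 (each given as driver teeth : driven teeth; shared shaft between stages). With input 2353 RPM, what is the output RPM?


Stage 1: RPM_B = RPM_A × t_A/t_B = 2353 × 13/41 = 30589/41 ≈ 746.07
B and C share a shaft → RPM_C = RPM_B
Stage 2: RPM_D = RPM_C × t_C/t_D = RPM_A × (t_A×t_C)/(t_B×t_D)
Overall ratio = (13×39)/(41×26) = 507/1066
RPM_D = 2353 × 507/1066 = 1192971/1066
≈ 1119.11 RPM

1119.11 RPM
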